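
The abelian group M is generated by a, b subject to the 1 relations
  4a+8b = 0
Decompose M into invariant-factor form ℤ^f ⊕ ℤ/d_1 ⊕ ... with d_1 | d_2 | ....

Answer: M ≅ ℤ^1 ⊕ ℤ/4

Derivation:
rank_ℚ(R)=1; free=2−1=1
SNF(R) diag = [4] → torsion [4]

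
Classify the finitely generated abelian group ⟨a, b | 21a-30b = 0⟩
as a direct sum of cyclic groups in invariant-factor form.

Answer: M ≅ ℤ^1 ⊕ ℤ/3

Derivation:
rank_ℚ(R)=1; free=2−1=1
SNF(R) diag = [3] → torsion [3]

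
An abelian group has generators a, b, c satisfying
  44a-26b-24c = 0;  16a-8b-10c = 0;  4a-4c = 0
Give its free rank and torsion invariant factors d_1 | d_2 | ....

rank_ℚ(R)=3; free=3−3=0
SNF(R) diag = [2, 2, 4] → torsion [2, 2, 4]

Answer: M ≅ ℤ/2 ⊕ ℤ/2 ⊕ ℤ/4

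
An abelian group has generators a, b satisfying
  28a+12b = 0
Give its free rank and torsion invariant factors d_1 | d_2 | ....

rank_ℚ(R)=1; free=2−1=1
SNF(R) diag = [4] → torsion [4]

Answer: M ≅ ℤ^1 ⊕ ℤ/4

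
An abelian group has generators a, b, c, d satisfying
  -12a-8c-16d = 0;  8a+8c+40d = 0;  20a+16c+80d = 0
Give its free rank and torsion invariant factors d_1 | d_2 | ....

Answer: M ≅ ℤ^1 ⊕ ℤ/4 ⊕ ℤ/8 ⊕ ℤ/24

Derivation:
rank_ℚ(R)=3; free=4−3=1
SNF(R) diag = [4, 8, 24] → torsion [4, 8, 24]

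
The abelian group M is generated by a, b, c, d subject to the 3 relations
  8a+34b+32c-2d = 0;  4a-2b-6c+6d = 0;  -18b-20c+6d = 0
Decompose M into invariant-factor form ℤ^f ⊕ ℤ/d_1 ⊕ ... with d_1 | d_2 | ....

rank_ℚ(R)=3; free=4−3=1
SNF(R) diag = [2, 2, 4] → torsion [2, 2, 4]

Answer: M ≅ ℤ^1 ⊕ ℤ/2 ⊕ ℤ/2 ⊕ ℤ/4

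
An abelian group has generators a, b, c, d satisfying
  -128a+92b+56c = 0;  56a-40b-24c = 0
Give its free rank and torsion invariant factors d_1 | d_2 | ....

rank_ℚ(R)=2; free=4−2=2
SNF(R) diag = [4, 8] → torsion [4, 8]

Answer: M ≅ ℤ^2 ⊕ ℤ/4 ⊕ ℤ/8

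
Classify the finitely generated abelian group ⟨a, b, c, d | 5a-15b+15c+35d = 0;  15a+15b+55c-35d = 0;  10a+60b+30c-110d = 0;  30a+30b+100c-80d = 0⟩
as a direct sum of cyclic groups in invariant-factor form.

rank_ℚ(R)=4; free=4−4=0
SNF(R) diag = [5, 10, 30, 90] → torsion [5, 10, 30, 90]

Answer: M ≅ ℤ/5 ⊕ ℤ/10 ⊕ ℤ/30 ⊕ ℤ/90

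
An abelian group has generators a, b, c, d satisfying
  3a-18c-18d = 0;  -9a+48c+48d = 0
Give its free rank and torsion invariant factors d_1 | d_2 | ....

Answer: M ≅ ℤ^2 ⊕ ℤ/3 ⊕ ℤ/6

Derivation:
rank_ℚ(R)=2; free=4−2=2
SNF(R) diag = [3, 6] → torsion [3, 6]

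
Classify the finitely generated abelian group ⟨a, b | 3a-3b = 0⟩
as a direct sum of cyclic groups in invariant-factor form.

Answer: M ≅ ℤ^1 ⊕ ℤ/3

Derivation:
rank_ℚ(R)=1; free=2−1=1
SNF(R) diag = [3] → torsion [3]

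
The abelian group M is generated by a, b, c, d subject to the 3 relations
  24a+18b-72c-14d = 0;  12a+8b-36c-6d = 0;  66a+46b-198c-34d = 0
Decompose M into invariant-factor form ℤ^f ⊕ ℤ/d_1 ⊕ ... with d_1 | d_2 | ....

Answer: M ≅ ℤ^1 ⊕ ℤ/2 ⊕ ℤ/2 ⊕ ℤ/6

Derivation:
rank_ℚ(R)=3; free=4−3=1
SNF(R) diag = [2, 2, 6] → torsion [2, 2, 6]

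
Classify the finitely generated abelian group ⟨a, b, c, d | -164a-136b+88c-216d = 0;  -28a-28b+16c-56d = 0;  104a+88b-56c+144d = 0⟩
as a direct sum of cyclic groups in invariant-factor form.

rank_ℚ(R)=3; free=4−3=1
SNF(R) diag = [4, 4, 8] → torsion [4, 4, 8]

Answer: M ≅ ℤ^1 ⊕ ℤ/4 ⊕ ℤ/4 ⊕ ℤ/8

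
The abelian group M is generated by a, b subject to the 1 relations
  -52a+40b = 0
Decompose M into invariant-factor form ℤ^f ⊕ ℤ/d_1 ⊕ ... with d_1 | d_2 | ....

rank_ℚ(R)=1; free=2−1=1
SNF(R) diag = [4] → torsion [4]

Answer: M ≅ ℤ^1 ⊕ ℤ/4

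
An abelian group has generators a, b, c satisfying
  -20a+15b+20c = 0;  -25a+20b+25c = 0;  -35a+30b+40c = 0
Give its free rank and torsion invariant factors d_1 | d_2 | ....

Answer: M ≅ ℤ/5 ⊕ ℤ/5 ⊕ ℤ/5

Derivation:
rank_ℚ(R)=3; free=3−3=0
SNF(R) diag = [5, 5, 5] → torsion [5, 5, 5]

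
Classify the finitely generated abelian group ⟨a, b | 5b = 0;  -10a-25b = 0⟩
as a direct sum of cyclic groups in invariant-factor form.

rank_ℚ(R)=2; free=2−2=0
SNF(R) diag = [5, 10] → torsion [5, 10]

Answer: M ≅ ℤ/5 ⊕ ℤ/10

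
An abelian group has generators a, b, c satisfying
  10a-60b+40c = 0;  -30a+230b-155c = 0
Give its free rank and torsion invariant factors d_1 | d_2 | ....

rank_ℚ(R)=2; free=3−2=1
SNF(R) diag = [5, 10] → torsion [5, 10]

Answer: M ≅ ℤ^1 ⊕ ℤ/5 ⊕ ℤ/10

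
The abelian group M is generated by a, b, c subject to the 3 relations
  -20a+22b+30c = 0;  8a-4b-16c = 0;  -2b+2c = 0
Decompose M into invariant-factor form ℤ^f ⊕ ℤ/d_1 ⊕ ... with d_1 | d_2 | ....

rank_ℚ(R)=3; free=3−3=0
SNF(R) diag = [2, 4, 4] → torsion [2, 4, 4]

Answer: M ≅ ℤ/2 ⊕ ℤ/4 ⊕ ℤ/4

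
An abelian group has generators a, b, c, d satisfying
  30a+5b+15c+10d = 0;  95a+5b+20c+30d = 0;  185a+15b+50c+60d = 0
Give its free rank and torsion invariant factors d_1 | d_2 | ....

rank_ℚ(R)=3; free=4−3=1
SNF(R) diag = [5, 5, 10] → torsion [5, 5, 10]

Answer: M ≅ ℤ^1 ⊕ ℤ/5 ⊕ ℤ/5 ⊕ ℤ/10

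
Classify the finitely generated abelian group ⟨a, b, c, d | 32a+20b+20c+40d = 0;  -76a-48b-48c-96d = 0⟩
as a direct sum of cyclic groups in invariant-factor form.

rank_ℚ(R)=2; free=4−2=2
SNF(R) diag = [4, 4] → torsion [4, 4]

Answer: M ≅ ℤ^2 ⊕ ℤ/4 ⊕ ℤ/4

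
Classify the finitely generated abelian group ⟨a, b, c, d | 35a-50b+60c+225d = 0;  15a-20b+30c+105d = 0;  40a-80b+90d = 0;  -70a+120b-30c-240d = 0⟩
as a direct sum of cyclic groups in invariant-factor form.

rank_ℚ(R)=4; free=4−4=0
SNF(R) diag = [5, 10, 30, 30] → torsion [5, 10, 30, 30]

Answer: M ≅ ℤ/5 ⊕ ℤ/10 ⊕ ℤ/30 ⊕ ℤ/30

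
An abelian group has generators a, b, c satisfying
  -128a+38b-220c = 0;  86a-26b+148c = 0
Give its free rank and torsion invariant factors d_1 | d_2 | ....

Answer: M ≅ ℤ^1 ⊕ ℤ/2 ⊕ ℤ/6

Derivation:
rank_ℚ(R)=2; free=3−2=1
SNF(R) diag = [2, 6] → torsion [2, 6]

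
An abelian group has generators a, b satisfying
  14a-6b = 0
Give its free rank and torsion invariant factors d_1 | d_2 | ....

Answer: M ≅ ℤ^1 ⊕ ℤ/2

Derivation:
rank_ℚ(R)=1; free=2−1=1
SNF(R) diag = [2] → torsion [2]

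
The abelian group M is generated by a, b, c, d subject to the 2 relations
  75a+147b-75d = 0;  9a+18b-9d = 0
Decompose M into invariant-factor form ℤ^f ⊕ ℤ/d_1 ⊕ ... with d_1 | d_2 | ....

Answer: M ≅ ℤ^2 ⊕ ℤ/3 ⊕ ℤ/9

Derivation:
rank_ℚ(R)=2; free=4−2=2
SNF(R) diag = [3, 9] → torsion [3, 9]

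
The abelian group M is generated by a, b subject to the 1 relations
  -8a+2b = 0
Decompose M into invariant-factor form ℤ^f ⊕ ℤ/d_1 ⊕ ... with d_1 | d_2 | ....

Answer: M ≅ ℤ^1 ⊕ ℤ/2

Derivation:
rank_ℚ(R)=1; free=2−1=1
SNF(R) diag = [2] → torsion [2]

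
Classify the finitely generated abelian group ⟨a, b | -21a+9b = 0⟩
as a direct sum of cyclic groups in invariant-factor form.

rank_ℚ(R)=1; free=2−1=1
SNF(R) diag = [3] → torsion [3]

Answer: M ≅ ℤ^1 ⊕ ℤ/3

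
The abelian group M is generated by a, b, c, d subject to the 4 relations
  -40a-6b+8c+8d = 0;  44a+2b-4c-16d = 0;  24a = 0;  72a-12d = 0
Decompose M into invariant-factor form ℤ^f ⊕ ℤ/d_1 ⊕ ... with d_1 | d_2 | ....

rank_ℚ(R)=4; free=4−4=0
SNF(R) diag = [2, 4, 12, 24] → torsion [2, 4, 12, 24]

Answer: M ≅ ℤ/2 ⊕ ℤ/4 ⊕ ℤ/12 ⊕ ℤ/24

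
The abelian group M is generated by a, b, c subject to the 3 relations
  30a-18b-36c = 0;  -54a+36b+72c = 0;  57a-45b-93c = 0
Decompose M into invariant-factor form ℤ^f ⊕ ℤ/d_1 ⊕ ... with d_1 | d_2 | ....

rank_ℚ(R)=3; free=3−3=0
SNF(R) diag = [3, 6, 18] → torsion [3, 6, 18]

Answer: M ≅ ℤ/3 ⊕ ℤ/6 ⊕ ℤ/18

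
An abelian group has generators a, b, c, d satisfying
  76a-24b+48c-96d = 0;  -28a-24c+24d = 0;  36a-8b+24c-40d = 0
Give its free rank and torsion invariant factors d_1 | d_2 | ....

Answer: M ≅ ℤ^1 ⊕ ℤ/4 ⊕ ℤ/8 ⊕ ℤ/24

Derivation:
rank_ℚ(R)=3; free=4−3=1
SNF(R) diag = [4, 8, 24] → torsion [4, 8, 24]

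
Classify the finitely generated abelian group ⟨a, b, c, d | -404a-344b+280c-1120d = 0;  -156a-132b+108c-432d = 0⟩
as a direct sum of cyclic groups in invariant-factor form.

Answer: M ≅ ℤ^2 ⊕ ℤ/4 ⊕ ℤ/12

Derivation:
rank_ℚ(R)=2; free=4−2=2
SNF(R) diag = [4, 12] → torsion [4, 12]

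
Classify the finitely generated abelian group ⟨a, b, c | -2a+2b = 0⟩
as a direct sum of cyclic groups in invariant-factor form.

Answer: M ≅ ℤ^2 ⊕ ℤ/2

Derivation:
rank_ℚ(R)=1; free=3−1=2
SNF(R) diag = [2] → torsion [2]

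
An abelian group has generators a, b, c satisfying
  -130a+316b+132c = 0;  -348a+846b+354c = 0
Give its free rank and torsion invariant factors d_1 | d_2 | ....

rank_ℚ(R)=2; free=3−2=1
SNF(R) diag = [2, 6] → torsion [2, 6]

Answer: M ≅ ℤ^1 ⊕ ℤ/2 ⊕ ℤ/6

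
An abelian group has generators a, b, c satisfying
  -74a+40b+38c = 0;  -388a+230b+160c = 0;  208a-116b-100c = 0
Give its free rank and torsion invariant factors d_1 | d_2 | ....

Answer: M ≅ ℤ/2 ⊕ ℤ/6 ⊕ ℤ/12

Derivation:
rank_ℚ(R)=3; free=3−3=0
SNF(R) diag = [2, 6, 12] → torsion [2, 6, 12]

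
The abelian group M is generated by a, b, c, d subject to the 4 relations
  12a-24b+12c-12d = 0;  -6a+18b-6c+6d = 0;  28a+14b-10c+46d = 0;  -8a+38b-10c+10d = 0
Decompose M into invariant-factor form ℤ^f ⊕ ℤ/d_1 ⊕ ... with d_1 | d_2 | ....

rank_ℚ(R)=4; free=4−4=0
SNF(R) diag = [2, 6, 12, 36] → torsion [2, 6, 12, 36]

Answer: M ≅ ℤ/2 ⊕ ℤ/6 ⊕ ℤ/12 ⊕ ℤ/36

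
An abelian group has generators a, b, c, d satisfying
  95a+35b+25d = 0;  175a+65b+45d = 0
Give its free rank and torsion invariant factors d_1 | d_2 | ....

rank_ℚ(R)=2; free=4−2=2
SNF(R) diag = [5, 10] → torsion [5, 10]

Answer: M ≅ ℤ^2 ⊕ ℤ/5 ⊕ ℤ/10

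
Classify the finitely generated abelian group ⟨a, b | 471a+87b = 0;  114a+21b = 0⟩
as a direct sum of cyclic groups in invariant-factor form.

rank_ℚ(R)=2; free=2−2=0
SNF(R) diag = [3, 9] → torsion [3, 9]

Answer: M ≅ ℤ/3 ⊕ ℤ/9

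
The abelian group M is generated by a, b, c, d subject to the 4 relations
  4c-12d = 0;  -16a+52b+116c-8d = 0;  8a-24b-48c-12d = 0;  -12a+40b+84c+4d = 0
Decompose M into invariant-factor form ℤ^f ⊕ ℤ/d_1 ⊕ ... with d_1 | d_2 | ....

Answer: M ≅ ℤ/4 ⊕ ℤ/4 ⊕ ℤ/4 ⊕ ℤ/12

Derivation:
rank_ℚ(R)=4; free=4−4=0
SNF(R) diag = [4, 4, 4, 12] → torsion [4, 4, 4, 12]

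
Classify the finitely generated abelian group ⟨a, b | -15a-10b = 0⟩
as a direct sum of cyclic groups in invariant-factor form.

Answer: M ≅ ℤ^1 ⊕ ℤ/5

Derivation:
rank_ℚ(R)=1; free=2−1=1
SNF(R) diag = [5] → torsion [5]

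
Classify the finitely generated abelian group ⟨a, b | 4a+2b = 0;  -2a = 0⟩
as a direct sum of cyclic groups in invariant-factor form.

Answer: M ≅ ℤ/2 ⊕ ℤ/2

Derivation:
rank_ℚ(R)=2; free=2−2=0
SNF(R) diag = [2, 2] → torsion [2, 2]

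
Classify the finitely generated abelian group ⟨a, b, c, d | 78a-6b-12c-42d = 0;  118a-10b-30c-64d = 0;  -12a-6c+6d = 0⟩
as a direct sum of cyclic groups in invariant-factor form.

Answer: M ≅ ℤ^1 ⊕ ℤ/2 ⊕ ℤ/6 ⊕ ℤ/12

Derivation:
rank_ℚ(R)=3; free=4−3=1
SNF(R) diag = [2, 6, 12] → torsion [2, 6, 12]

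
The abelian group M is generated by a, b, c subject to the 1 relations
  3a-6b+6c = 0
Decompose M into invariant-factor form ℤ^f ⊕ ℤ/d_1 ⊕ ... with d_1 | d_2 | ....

rank_ℚ(R)=1; free=3−1=2
SNF(R) diag = [3] → torsion [3]

Answer: M ≅ ℤ^2 ⊕ ℤ/3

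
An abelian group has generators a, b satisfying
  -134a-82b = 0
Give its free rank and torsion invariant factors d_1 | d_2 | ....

Answer: M ≅ ℤ^1 ⊕ ℤ/2

Derivation:
rank_ℚ(R)=1; free=2−1=1
SNF(R) diag = [2] → torsion [2]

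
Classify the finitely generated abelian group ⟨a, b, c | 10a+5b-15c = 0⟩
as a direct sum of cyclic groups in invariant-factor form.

Answer: M ≅ ℤ^2 ⊕ ℤ/5

Derivation:
rank_ℚ(R)=1; free=3−1=2
SNF(R) diag = [5] → torsion [5]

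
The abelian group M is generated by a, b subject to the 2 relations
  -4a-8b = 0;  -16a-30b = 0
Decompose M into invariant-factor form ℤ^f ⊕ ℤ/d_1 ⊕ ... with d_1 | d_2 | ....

rank_ℚ(R)=2; free=2−2=0
SNF(R) diag = [2, 4] → torsion [2, 4]

Answer: M ≅ ℤ/2 ⊕ ℤ/4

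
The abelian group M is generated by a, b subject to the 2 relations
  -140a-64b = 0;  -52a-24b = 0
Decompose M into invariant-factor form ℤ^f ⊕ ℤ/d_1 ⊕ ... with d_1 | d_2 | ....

Answer: M ≅ ℤ/4 ⊕ ℤ/8

Derivation:
rank_ℚ(R)=2; free=2−2=0
SNF(R) diag = [4, 8] → torsion [4, 8]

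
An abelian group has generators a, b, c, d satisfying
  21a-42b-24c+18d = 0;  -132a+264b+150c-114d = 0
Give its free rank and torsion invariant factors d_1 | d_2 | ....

Answer: M ≅ ℤ^2 ⊕ ℤ/3 ⊕ ℤ/6

Derivation:
rank_ℚ(R)=2; free=4−2=2
SNF(R) diag = [3, 6] → torsion [3, 6]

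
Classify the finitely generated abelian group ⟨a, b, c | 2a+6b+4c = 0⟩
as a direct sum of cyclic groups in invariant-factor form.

rank_ℚ(R)=1; free=3−1=2
SNF(R) diag = [2] → torsion [2]

Answer: M ≅ ℤ^2 ⊕ ℤ/2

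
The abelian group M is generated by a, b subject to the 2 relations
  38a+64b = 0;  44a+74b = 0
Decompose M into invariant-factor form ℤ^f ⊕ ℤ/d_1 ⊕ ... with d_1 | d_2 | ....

rank_ℚ(R)=2; free=2−2=0
SNF(R) diag = [2, 2] → torsion [2, 2]

Answer: M ≅ ℤ/2 ⊕ ℤ/2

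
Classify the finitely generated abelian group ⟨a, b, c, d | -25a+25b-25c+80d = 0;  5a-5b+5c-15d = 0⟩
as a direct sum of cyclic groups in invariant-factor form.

Answer: M ≅ ℤ^2 ⊕ ℤ/5 ⊕ ℤ/5

Derivation:
rank_ℚ(R)=2; free=4−2=2
SNF(R) diag = [5, 5] → torsion [5, 5]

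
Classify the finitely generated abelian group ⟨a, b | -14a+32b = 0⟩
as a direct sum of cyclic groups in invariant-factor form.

rank_ℚ(R)=1; free=2−1=1
SNF(R) diag = [2] → torsion [2]

Answer: M ≅ ℤ^1 ⊕ ℤ/2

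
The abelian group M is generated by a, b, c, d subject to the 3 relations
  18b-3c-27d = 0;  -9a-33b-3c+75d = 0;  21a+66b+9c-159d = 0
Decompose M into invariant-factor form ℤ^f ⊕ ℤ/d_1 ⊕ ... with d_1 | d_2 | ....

rank_ℚ(R)=3; free=4−3=1
SNF(R) diag = [3, 3, 3] → torsion [3, 3, 3]

Answer: M ≅ ℤ^1 ⊕ ℤ/3 ⊕ ℤ/3 ⊕ ℤ/3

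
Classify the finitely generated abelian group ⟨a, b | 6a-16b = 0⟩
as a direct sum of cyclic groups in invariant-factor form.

Answer: M ≅ ℤ^1 ⊕ ℤ/2

Derivation:
rank_ℚ(R)=1; free=2−1=1
SNF(R) diag = [2] → torsion [2]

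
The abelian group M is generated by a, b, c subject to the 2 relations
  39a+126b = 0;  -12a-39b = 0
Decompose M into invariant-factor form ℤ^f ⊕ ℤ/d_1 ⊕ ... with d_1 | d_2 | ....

Answer: M ≅ ℤ^1 ⊕ ℤ/3 ⊕ ℤ/3

Derivation:
rank_ℚ(R)=2; free=3−2=1
SNF(R) diag = [3, 3] → torsion [3, 3]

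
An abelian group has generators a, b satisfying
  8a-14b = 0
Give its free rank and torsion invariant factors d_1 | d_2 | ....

rank_ℚ(R)=1; free=2−1=1
SNF(R) diag = [2] → torsion [2]

Answer: M ≅ ℤ^1 ⊕ ℤ/2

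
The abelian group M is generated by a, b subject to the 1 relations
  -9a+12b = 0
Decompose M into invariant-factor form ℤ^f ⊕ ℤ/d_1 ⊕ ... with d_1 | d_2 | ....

rank_ℚ(R)=1; free=2−1=1
SNF(R) diag = [3] → torsion [3]

Answer: M ≅ ℤ^1 ⊕ ℤ/3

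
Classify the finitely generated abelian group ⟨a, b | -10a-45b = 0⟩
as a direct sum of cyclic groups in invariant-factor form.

rank_ℚ(R)=1; free=2−1=1
SNF(R) diag = [5] → torsion [5]

Answer: M ≅ ℤ^1 ⊕ ℤ/5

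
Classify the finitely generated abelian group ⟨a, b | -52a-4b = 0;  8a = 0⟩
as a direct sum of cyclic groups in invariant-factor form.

Answer: M ≅ ℤ/4 ⊕ ℤ/8

Derivation:
rank_ℚ(R)=2; free=2−2=0
SNF(R) diag = [4, 8] → torsion [4, 8]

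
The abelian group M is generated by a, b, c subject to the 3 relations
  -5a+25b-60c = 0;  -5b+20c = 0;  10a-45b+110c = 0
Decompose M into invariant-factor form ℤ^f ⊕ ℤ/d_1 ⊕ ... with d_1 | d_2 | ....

Answer: M ≅ ℤ/5 ⊕ ℤ/5 ⊕ ℤ/10

Derivation:
rank_ℚ(R)=3; free=3−3=0
SNF(R) diag = [5, 5, 10] → torsion [5, 5, 10]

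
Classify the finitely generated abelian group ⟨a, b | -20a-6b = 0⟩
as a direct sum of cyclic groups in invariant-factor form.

rank_ℚ(R)=1; free=2−1=1
SNF(R) diag = [2] → torsion [2]

Answer: M ≅ ℤ^1 ⊕ ℤ/2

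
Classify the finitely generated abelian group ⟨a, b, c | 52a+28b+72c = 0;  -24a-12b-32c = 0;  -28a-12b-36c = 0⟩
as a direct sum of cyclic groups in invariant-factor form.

rank_ℚ(R)=3; free=3−3=0
SNF(R) diag = [4, 4, 4] → torsion [4, 4, 4]

Answer: M ≅ ℤ/4 ⊕ ℤ/4 ⊕ ℤ/4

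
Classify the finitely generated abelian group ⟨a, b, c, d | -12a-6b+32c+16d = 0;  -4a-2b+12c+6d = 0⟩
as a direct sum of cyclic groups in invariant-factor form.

Answer: M ≅ ℤ^2 ⊕ ℤ/2 ⊕ ℤ/2

Derivation:
rank_ℚ(R)=2; free=4−2=2
SNF(R) diag = [2, 2] → torsion [2, 2]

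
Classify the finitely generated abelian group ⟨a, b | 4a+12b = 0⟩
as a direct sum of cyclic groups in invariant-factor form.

rank_ℚ(R)=1; free=2−1=1
SNF(R) diag = [4] → torsion [4]

Answer: M ≅ ℤ^1 ⊕ ℤ/4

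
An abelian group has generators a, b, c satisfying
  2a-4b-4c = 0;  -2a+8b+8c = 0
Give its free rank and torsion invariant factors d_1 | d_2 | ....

Answer: M ≅ ℤ^1 ⊕ ℤ/2 ⊕ ℤ/4

Derivation:
rank_ℚ(R)=2; free=3−2=1
SNF(R) diag = [2, 4] → torsion [2, 4]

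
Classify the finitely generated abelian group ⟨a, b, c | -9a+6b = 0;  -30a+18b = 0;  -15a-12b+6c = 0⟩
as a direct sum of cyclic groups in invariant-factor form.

Answer: M ≅ ℤ/3 ⊕ ℤ/6 ⊕ ℤ/6

Derivation:
rank_ℚ(R)=3; free=3−3=0
SNF(R) diag = [3, 6, 6] → torsion [3, 6, 6]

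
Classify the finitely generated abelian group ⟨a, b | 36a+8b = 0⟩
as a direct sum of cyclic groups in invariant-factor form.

rank_ℚ(R)=1; free=2−1=1
SNF(R) diag = [4] → torsion [4]

Answer: M ≅ ℤ^1 ⊕ ℤ/4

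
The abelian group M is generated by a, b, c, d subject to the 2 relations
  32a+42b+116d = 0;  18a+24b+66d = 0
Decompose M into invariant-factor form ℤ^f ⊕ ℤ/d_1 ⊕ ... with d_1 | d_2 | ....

rank_ℚ(R)=2; free=4−2=2
SNF(R) diag = [2, 6] → torsion [2, 6]

Answer: M ≅ ℤ^2 ⊕ ℤ/2 ⊕ ℤ/6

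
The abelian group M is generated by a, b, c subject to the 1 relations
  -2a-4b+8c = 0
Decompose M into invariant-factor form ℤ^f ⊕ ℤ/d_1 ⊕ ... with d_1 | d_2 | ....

rank_ℚ(R)=1; free=3−1=2
SNF(R) diag = [2] → torsion [2]

Answer: M ≅ ℤ^2 ⊕ ℤ/2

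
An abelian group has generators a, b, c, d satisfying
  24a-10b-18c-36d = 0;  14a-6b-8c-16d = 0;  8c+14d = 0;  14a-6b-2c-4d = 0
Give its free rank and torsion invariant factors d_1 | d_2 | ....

rank_ℚ(R)=4; free=4−4=0
SNF(R) diag = [2, 2, 2, 6] → torsion [2, 2, 2, 6]

Answer: M ≅ ℤ/2 ⊕ ℤ/2 ⊕ ℤ/2 ⊕ ℤ/6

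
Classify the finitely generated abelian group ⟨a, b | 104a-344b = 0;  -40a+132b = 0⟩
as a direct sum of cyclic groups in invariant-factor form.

rank_ℚ(R)=2; free=2−2=0
SNF(R) diag = [4, 8] → torsion [4, 8]

Answer: M ≅ ℤ/4 ⊕ ℤ/8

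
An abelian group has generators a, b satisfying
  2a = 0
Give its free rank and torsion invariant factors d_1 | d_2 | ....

Answer: M ≅ ℤ^1 ⊕ ℤ/2

Derivation:
rank_ℚ(R)=1; free=2−1=1
SNF(R) diag = [2] → torsion [2]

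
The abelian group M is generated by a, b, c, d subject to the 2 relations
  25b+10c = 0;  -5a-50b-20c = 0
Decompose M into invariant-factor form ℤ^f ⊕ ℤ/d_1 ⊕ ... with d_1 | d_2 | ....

Answer: M ≅ ℤ^2 ⊕ ℤ/5 ⊕ ℤ/5

Derivation:
rank_ℚ(R)=2; free=4−2=2
SNF(R) diag = [5, 5] → torsion [5, 5]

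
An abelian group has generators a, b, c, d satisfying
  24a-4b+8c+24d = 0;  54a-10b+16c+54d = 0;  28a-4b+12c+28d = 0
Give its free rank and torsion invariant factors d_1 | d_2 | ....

Answer: M ≅ ℤ^1 ⊕ ℤ/2 ⊕ ℤ/4 ⊕ ℤ/4

Derivation:
rank_ℚ(R)=3; free=4−3=1
SNF(R) diag = [2, 4, 4] → torsion [2, 4, 4]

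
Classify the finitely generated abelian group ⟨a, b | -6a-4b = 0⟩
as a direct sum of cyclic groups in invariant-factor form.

Answer: M ≅ ℤ^1 ⊕ ℤ/2

Derivation:
rank_ℚ(R)=1; free=2−1=1
SNF(R) diag = [2] → torsion [2]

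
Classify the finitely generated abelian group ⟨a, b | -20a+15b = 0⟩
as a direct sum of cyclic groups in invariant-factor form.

Answer: M ≅ ℤ^1 ⊕ ℤ/5

Derivation:
rank_ℚ(R)=1; free=2−1=1
SNF(R) diag = [5] → torsion [5]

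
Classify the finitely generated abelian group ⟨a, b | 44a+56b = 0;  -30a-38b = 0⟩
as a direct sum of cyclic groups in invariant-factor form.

Answer: M ≅ ℤ/2 ⊕ ℤ/4

Derivation:
rank_ℚ(R)=2; free=2−2=0
SNF(R) diag = [2, 4] → torsion [2, 4]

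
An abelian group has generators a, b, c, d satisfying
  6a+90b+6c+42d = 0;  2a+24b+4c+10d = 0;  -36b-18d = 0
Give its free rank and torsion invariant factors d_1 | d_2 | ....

rank_ℚ(R)=3; free=4−3=1
SNF(R) diag = [2, 6, 18] → torsion [2, 6, 18]

Answer: M ≅ ℤ^1 ⊕ ℤ/2 ⊕ ℤ/6 ⊕ ℤ/18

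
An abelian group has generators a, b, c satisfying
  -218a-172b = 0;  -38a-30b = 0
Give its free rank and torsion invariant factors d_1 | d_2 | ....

rank_ℚ(R)=2; free=3−2=1
SNF(R) diag = [2, 2] → torsion [2, 2]

Answer: M ≅ ℤ^1 ⊕ ℤ/2 ⊕ ℤ/2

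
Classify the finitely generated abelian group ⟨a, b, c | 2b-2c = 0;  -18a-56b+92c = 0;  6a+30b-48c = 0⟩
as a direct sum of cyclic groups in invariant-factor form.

rank_ℚ(R)=3; free=3−3=0
SNF(R) diag = [2, 6, 18] → torsion [2, 6, 18]

Answer: M ≅ ℤ/2 ⊕ ℤ/6 ⊕ ℤ/18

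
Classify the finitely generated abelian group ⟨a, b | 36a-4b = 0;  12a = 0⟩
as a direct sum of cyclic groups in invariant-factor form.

Answer: M ≅ ℤ/4 ⊕ ℤ/12

Derivation:
rank_ℚ(R)=2; free=2−2=0
SNF(R) diag = [4, 12] → torsion [4, 12]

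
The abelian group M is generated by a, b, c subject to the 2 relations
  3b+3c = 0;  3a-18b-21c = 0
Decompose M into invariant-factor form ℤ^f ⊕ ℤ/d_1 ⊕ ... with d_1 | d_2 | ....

rank_ℚ(R)=2; free=3−2=1
SNF(R) diag = [3, 3] → torsion [3, 3]

Answer: M ≅ ℤ^1 ⊕ ℤ/3 ⊕ ℤ/3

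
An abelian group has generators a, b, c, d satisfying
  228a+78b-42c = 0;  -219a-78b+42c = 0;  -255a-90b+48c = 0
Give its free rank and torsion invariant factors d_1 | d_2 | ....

Answer: M ≅ ℤ^1 ⊕ ℤ/3 ⊕ ℤ/6 ⊕ ℤ/18

Derivation:
rank_ℚ(R)=3; free=4−3=1
SNF(R) diag = [3, 6, 18] → torsion [3, 6, 18]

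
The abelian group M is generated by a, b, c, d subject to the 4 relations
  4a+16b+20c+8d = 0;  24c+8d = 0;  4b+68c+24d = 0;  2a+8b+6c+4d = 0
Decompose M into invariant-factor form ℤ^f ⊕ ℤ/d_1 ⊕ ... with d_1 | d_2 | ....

rank_ℚ(R)=4; free=4−4=0
SNF(R) diag = [2, 4, 8, 8] → torsion [2, 4, 8, 8]

Answer: M ≅ ℤ/2 ⊕ ℤ/4 ⊕ ℤ/8 ⊕ ℤ/8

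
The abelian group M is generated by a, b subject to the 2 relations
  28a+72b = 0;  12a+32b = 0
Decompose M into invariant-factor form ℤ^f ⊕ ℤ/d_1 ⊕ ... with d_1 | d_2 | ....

rank_ℚ(R)=2; free=2−2=0
SNF(R) diag = [4, 8] → torsion [4, 8]

Answer: M ≅ ℤ/4 ⊕ ℤ/8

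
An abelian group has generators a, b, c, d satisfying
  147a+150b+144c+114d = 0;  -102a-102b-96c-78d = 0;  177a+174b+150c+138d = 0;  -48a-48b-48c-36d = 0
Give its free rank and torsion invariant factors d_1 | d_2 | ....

rank_ℚ(R)=4; free=4−4=0
SNF(R) diag = [3, 6, 6, 12] → torsion [3, 6, 6, 12]

Answer: M ≅ ℤ/3 ⊕ ℤ/6 ⊕ ℤ/6 ⊕ ℤ/12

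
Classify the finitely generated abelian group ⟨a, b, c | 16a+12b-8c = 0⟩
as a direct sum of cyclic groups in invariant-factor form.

Answer: M ≅ ℤ^2 ⊕ ℤ/4

Derivation:
rank_ℚ(R)=1; free=3−1=2
SNF(R) diag = [4] → torsion [4]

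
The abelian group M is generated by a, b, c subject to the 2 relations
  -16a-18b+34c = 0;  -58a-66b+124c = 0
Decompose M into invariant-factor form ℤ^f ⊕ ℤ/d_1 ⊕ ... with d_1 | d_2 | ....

rank_ℚ(R)=2; free=3−2=1
SNF(R) diag = [2, 6] → torsion [2, 6]

Answer: M ≅ ℤ^1 ⊕ ℤ/2 ⊕ ℤ/6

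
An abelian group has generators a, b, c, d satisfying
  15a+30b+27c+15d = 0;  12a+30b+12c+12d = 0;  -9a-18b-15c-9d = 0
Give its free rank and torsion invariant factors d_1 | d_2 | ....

Answer: M ≅ ℤ^1 ⊕ ℤ/3 ⊕ ℤ/6 ⊕ ℤ/6

Derivation:
rank_ℚ(R)=3; free=4−3=1
SNF(R) diag = [3, 6, 6] → torsion [3, 6, 6]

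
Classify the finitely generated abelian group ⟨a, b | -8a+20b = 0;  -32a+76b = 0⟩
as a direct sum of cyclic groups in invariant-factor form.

Answer: M ≅ ℤ/4 ⊕ ℤ/8

Derivation:
rank_ℚ(R)=2; free=2−2=0
SNF(R) diag = [4, 8] → torsion [4, 8]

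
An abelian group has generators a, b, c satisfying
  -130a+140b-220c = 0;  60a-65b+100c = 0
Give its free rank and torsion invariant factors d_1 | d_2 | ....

Answer: M ≅ ℤ^1 ⊕ ℤ/5 ⊕ ℤ/10

Derivation:
rank_ℚ(R)=2; free=3−2=1
SNF(R) diag = [5, 10] → torsion [5, 10]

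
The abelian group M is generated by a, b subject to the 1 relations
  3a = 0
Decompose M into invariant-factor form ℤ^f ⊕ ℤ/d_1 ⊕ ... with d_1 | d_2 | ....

Answer: M ≅ ℤ^1 ⊕ ℤ/3

Derivation:
rank_ℚ(R)=1; free=2−1=1
SNF(R) diag = [3] → torsion [3]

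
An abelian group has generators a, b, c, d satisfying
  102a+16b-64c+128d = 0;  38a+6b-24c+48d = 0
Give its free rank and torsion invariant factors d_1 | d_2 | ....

Answer: M ≅ ℤ^2 ⊕ ℤ/2 ⊕ ℤ/2

Derivation:
rank_ℚ(R)=2; free=4−2=2
SNF(R) diag = [2, 2] → torsion [2, 2]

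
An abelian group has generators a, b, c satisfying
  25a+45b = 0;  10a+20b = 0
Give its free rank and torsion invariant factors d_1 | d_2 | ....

Answer: M ≅ ℤ^1 ⊕ ℤ/5 ⊕ ℤ/10

Derivation:
rank_ℚ(R)=2; free=3−2=1
SNF(R) diag = [5, 10] → torsion [5, 10]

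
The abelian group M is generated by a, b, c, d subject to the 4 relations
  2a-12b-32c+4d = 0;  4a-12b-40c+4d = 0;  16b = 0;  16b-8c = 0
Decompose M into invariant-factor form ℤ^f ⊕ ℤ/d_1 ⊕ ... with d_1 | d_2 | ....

rank_ℚ(R)=4; free=4−4=0
SNF(R) diag = [2, 4, 8, 16] → torsion [2, 4, 8, 16]

Answer: M ≅ ℤ/2 ⊕ ℤ/4 ⊕ ℤ/8 ⊕ ℤ/16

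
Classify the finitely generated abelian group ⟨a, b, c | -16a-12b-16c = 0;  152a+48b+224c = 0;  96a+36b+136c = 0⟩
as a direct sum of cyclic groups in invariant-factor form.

Answer: M ≅ ℤ/4 ⊕ ℤ/8 ⊕ ℤ/24

Derivation:
rank_ℚ(R)=3; free=3−3=0
SNF(R) diag = [4, 8, 24] → torsion [4, 8, 24]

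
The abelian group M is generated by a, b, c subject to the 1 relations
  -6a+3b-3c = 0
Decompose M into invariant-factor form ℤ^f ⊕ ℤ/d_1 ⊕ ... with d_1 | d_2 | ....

Answer: M ≅ ℤ^2 ⊕ ℤ/3

Derivation:
rank_ℚ(R)=1; free=3−1=2
SNF(R) diag = [3] → torsion [3]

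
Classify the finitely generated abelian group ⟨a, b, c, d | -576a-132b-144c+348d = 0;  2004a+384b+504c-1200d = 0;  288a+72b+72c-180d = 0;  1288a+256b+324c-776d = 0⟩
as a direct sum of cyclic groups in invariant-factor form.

rank_ℚ(R)=4; free=4−4=0
SNF(R) diag = [4, 12, 36, 36] → torsion [4, 12, 36, 36]

Answer: M ≅ ℤ/4 ⊕ ℤ/12 ⊕ ℤ/36 ⊕ ℤ/36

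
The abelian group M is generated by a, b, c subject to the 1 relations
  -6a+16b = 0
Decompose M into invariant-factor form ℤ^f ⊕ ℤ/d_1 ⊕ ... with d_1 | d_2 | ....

Answer: M ≅ ℤ^2 ⊕ ℤ/2

Derivation:
rank_ℚ(R)=1; free=3−1=2
SNF(R) diag = [2] → torsion [2]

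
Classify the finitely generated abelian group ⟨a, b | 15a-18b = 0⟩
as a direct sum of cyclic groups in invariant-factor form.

rank_ℚ(R)=1; free=2−1=1
SNF(R) diag = [3] → torsion [3]

Answer: M ≅ ℤ^1 ⊕ ℤ/3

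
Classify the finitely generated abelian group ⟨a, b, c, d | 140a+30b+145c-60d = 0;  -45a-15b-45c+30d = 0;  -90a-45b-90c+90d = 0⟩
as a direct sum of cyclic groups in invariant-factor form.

Answer: M ≅ ℤ^1 ⊕ ℤ/5 ⊕ ℤ/15 ⊕ ℤ/45

Derivation:
rank_ℚ(R)=3; free=4−3=1
SNF(R) diag = [5, 15, 45] → torsion [5, 15, 45]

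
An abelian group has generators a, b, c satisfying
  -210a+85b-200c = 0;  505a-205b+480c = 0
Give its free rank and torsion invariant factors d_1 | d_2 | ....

Answer: M ≅ ℤ^1 ⊕ ℤ/5 ⊕ ℤ/5

Derivation:
rank_ℚ(R)=2; free=3−2=1
SNF(R) diag = [5, 5] → torsion [5, 5]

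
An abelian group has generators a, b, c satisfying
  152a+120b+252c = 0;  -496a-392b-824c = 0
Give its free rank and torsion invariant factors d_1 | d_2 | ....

Answer: M ≅ ℤ^1 ⊕ ℤ/4 ⊕ ℤ/8

Derivation:
rank_ℚ(R)=2; free=3−2=1
SNF(R) diag = [4, 8] → torsion [4, 8]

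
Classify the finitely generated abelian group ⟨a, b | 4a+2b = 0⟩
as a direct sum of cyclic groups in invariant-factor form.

rank_ℚ(R)=1; free=2−1=1
SNF(R) diag = [2] → torsion [2]

Answer: M ≅ ℤ^1 ⊕ ℤ/2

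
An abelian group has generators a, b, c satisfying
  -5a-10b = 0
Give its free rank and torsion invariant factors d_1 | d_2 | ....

rank_ℚ(R)=1; free=3−1=2
SNF(R) diag = [5] → torsion [5]

Answer: M ≅ ℤ^2 ⊕ ℤ/5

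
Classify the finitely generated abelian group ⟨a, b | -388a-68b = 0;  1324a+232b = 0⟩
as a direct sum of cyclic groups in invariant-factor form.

Answer: M ≅ ℤ/4 ⊕ ℤ/4

Derivation:
rank_ℚ(R)=2; free=2−2=0
SNF(R) diag = [4, 4] → torsion [4, 4]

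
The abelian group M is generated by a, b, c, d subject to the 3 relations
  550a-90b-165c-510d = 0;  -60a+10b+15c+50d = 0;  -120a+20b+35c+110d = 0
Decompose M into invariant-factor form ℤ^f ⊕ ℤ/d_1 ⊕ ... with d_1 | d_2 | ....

Answer: M ≅ ℤ^1 ⊕ ℤ/5 ⊕ ℤ/10 ⊕ ℤ/10

Derivation:
rank_ℚ(R)=3; free=4−3=1
SNF(R) diag = [5, 10, 10] → torsion [5, 10, 10]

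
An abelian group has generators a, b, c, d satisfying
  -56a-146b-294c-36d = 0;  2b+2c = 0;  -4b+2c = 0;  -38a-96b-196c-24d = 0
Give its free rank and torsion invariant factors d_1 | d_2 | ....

rank_ℚ(R)=4; free=4−4=0
SNF(R) diag = [2, 2, 6, 12] → torsion [2, 2, 6, 12]

Answer: M ≅ ℤ/2 ⊕ ℤ/2 ⊕ ℤ/6 ⊕ ℤ/12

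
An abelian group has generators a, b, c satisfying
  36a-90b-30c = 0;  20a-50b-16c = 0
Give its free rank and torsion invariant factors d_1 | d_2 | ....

rank_ℚ(R)=2; free=3−2=1
SNF(R) diag = [2, 6] → torsion [2, 6]

Answer: M ≅ ℤ^1 ⊕ ℤ/2 ⊕ ℤ/6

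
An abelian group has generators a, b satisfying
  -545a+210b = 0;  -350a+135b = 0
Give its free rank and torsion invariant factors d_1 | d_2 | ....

rank_ℚ(R)=2; free=2−2=0
SNF(R) diag = [5, 15] → torsion [5, 15]

Answer: M ≅ ℤ/5 ⊕ ℤ/15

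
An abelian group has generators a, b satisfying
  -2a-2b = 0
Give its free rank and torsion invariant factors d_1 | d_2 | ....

rank_ℚ(R)=1; free=2−1=1
SNF(R) diag = [2] → torsion [2]

Answer: M ≅ ℤ^1 ⊕ ℤ/2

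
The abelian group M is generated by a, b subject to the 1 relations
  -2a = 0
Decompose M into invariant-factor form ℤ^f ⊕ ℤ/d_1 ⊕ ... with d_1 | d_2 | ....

rank_ℚ(R)=1; free=2−1=1
SNF(R) diag = [2] → torsion [2]

Answer: M ≅ ℤ^1 ⊕ ℤ/2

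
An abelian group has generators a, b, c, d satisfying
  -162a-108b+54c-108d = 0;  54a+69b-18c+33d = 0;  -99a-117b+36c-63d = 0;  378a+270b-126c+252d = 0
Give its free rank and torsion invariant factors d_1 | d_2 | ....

Answer: M ≅ ℤ/3 ⊕ ℤ/9 ⊕ ℤ/18 ⊕ ℤ/54

Derivation:
rank_ℚ(R)=4; free=4−4=0
SNF(R) diag = [3, 9, 18, 54] → torsion [3, 9, 18, 54]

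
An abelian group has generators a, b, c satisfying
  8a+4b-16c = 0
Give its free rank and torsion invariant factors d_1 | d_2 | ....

Answer: M ≅ ℤ^2 ⊕ ℤ/4

Derivation:
rank_ℚ(R)=1; free=3−1=2
SNF(R) diag = [4] → torsion [4]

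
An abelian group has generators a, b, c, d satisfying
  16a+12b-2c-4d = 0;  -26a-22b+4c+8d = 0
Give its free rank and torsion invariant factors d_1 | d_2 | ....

rank_ℚ(R)=2; free=4−2=2
SNF(R) diag = [2, 2] → torsion [2, 2]

Answer: M ≅ ℤ^2 ⊕ ℤ/2 ⊕ ℤ/2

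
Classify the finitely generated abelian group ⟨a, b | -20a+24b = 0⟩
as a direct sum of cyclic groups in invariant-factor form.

rank_ℚ(R)=1; free=2−1=1
SNF(R) diag = [4] → torsion [4]

Answer: M ≅ ℤ^1 ⊕ ℤ/4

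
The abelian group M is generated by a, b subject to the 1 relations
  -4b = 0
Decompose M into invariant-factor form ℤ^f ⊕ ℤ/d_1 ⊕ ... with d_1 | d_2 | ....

rank_ℚ(R)=1; free=2−1=1
SNF(R) diag = [4] → torsion [4]

Answer: M ≅ ℤ^1 ⊕ ℤ/4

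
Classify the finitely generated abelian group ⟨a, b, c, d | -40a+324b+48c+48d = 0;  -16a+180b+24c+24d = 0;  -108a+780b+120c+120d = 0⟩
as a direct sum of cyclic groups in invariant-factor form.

rank_ℚ(R)=3; free=4−3=1
SNF(R) diag = [4, 12, 24] → torsion [4, 12, 24]

Answer: M ≅ ℤ^1 ⊕ ℤ/4 ⊕ ℤ/12 ⊕ ℤ/24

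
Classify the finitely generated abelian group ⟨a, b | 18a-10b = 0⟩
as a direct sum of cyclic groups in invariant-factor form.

rank_ℚ(R)=1; free=2−1=1
SNF(R) diag = [2] → torsion [2]

Answer: M ≅ ℤ^1 ⊕ ℤ/2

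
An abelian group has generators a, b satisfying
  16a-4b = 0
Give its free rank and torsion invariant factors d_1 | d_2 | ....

Answer: M ≅ ℤ^1 ⊕ ℤ/4

Derivation:
rank_ℚ(R)=1; free=2−1=1
SNF(R) diag = [4] → torsion [4]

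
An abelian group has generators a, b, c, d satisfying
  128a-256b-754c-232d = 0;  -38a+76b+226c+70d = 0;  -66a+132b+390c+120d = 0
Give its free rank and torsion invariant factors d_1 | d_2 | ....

Answer: M ≅ ℤ^1 ⊕ ℤ/2 ⊕ ℤ/6 ⊕ ℤ/6

Derivation:
rank_ℚ(R)=3; free=4−3=1
SNF(R) diag = [2, 6, 6] → torsion [2, 6, 6]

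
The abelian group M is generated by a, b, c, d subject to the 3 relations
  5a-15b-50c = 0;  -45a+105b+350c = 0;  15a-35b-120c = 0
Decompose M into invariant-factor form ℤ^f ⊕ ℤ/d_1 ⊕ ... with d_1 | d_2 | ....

rank_ℚ(R)=3; free=4−3=1
SNF(R) diag = [5, 10, 10] → torsion [5, 10, 10]

Answer: M ≅ ℤ^1 ⊕ ℤ/5 ⊕ ℤ/10 ⊕ ℤ/10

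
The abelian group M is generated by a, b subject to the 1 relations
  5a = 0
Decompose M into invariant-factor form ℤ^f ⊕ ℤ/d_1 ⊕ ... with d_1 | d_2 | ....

Answer: M ≅ ℤ^1 ⊕ ℤ/5

Derivation:
rank_ℚ(R)=1; free=2−1=1
SNF(R) diag = [5] → torsion [5]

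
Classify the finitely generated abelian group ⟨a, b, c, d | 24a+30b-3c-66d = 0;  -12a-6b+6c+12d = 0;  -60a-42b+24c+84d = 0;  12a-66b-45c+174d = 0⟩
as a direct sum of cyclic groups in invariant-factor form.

rank_ℚ(R)=4; free=4−4=0
SNF(R) diag = [3, 6, 12, 12] → torsion [3, 6, 12, 12]

Answer: M ≅ ℤ/3 ⊕ ℤ/6 ⊕ ℤ/12 ⊕ ℤ/12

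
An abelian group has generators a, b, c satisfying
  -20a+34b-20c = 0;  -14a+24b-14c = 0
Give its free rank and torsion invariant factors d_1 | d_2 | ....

Answer: M ≅ ℤ^1 ⊕ ℤ/2 ⊕ ℤ/2

Derivation:
rank_ℚ(R)=2; free=3−2=1
SNF(R) diag = [2, 2] → torsion [2, 2]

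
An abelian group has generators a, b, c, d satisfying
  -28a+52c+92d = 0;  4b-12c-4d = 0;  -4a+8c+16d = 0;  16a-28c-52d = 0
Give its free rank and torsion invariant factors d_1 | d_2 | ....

Answer: M ≅ ℤ/4 ⊕ ℤ/4 ⊕ ℤ/4 ⊕ ℤ/8

Derivation:
rank_ℚ(R)=4; free=4−4=0
SNF(R) diag = [4, 4, 4, 8] → torsion [4, 4, 4, 8]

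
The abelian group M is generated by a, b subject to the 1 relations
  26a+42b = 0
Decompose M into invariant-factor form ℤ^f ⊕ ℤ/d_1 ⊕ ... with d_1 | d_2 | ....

rank_ℚ(R)=1; free=2−1=1
SNF(R) diag = [2] → torsion [2]

Answer: M ≅ ℤ^1 ⊕ ℤ/2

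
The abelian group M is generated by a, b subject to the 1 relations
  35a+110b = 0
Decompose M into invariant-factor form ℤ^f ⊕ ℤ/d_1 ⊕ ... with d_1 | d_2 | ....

Answer: M ≅ ℤ^1 ⊕ ℤ/5

Derivation:
rank_ℚ(R)=1; free=2−1=1
SNF(R) diag = [5] → torsion [5]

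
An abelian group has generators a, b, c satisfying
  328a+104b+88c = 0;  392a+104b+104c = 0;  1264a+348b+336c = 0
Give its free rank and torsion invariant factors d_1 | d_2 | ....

rank_ℚ(R)=3; free=3−3=0
SNF(R) diag = [4, 8, 16] → torsion [4, 8, 16]

Answer: M ≅ ℤ/4 ⊕ ℤ/8 ⊕ ℤ/16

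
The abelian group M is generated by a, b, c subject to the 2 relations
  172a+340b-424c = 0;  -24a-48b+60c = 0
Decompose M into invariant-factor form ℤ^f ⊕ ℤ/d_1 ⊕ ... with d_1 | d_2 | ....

rank_ℚ(R)=2; free=3−2=1
SNF(R) diag = [4, 12] → torsion [4, 12]

Answer: M ≅ ℤ^1 ⊕ ℤ/4 ⊕ ℤ/12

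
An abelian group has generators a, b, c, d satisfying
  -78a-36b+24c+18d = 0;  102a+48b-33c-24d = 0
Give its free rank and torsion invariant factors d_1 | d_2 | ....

rank_ℚ(R)=2; free=4−2=2
SNF(R) diag = [3, 6] → torsion [3, 6]

Answer: M ≅ ℤ^2 ⊕ ℤ/3 ⊕ ℤ/6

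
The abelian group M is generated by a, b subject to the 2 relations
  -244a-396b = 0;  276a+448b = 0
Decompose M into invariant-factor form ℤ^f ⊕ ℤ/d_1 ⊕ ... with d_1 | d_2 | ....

rank_ℚ(R)=2; free=2−2=0
SNF(R) diag = [4, 4] → torsion [4, 4]

Answer: M ≅ ℤ/4 ⊕ ℤ/4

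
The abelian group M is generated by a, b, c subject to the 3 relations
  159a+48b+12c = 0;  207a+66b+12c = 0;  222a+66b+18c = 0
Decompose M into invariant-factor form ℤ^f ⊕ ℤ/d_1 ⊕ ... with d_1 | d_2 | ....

Answer: M ≅ ℤ/3 ⊕ ℤ/6 ⊕ ℤ/6

Derivation:
rank_ℚ(R)=3; free=3−3=0
SNF(R) diag = [3, 6, 6] → torsion [3, 6, 6]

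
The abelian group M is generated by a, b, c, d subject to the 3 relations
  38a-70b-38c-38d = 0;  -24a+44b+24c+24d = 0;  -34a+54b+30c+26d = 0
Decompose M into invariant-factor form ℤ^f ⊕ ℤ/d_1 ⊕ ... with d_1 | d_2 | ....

Answer: M ≅ ℤ^1 ⊕ ℤ/2 ⊕ ℤ/4 ⊕ ℤ/4

Derivation:
rank_ℚ(R)=3; free=4−3=1
SNF(R) diag = [2, 4, 4] → torsion [2, 4, 4]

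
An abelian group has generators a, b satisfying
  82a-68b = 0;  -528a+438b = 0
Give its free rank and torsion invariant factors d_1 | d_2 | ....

Answer: M ≅ ℤ/2 ⊕ ℤ/6

Derivation:
rank_ℚ(R)=2; free=2−2=0
SNF(R) diag = [2, 6] → torsion [2, 6]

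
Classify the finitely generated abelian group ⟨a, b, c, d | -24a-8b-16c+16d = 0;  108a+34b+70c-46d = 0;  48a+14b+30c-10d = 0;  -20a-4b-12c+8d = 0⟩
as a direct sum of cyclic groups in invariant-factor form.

Answer: M ≅ ℤ/2 ⊕ ℤ/4 ⊕ ℤ/4 ⊕ ℤ/8

Derivation:
rank_ℚ(R)=4; free=4−4=0
SNF(R) diag = [2, 4, 4, 8] → torsion [2, 4, 4, 8]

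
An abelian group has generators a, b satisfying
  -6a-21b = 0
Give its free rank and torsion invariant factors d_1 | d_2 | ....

Answer: M ≅ ℤ^1 ⊕ ℤ/3

Derivation:
rank_ℚ(R)=1; free=2−1=1
SNF(R) diag = [3] → torsion [3]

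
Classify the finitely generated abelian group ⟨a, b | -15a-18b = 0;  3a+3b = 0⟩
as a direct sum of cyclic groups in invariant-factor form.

rank_ℚ(R)=2; free=2−2=0
SNF(R) diag = [3, 3] → torsion [3, 3]

Answer: M ≅ ℤ/3 ⊕ ℤ/3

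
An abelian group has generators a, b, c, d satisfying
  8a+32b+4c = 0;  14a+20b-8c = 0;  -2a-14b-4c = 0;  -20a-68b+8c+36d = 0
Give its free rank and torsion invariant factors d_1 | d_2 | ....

rank_ℚ(R)=4; free=4−4=0
SNF(R) diag = [2, 6, 12, 36] → torsion [2, 6, 12, 36]

Answer: M ≅ ℤ/2 ⊕ ℤ/6 ⊕ ℤ/12 ⊕ ℤ/36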